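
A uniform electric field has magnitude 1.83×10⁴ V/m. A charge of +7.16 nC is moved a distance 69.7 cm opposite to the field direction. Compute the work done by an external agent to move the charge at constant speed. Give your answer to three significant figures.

The potential change for a displacement 69.7 cm opposite to the field direction is ΔV = +Ed = 1.28×10⁴ V.
W_ext = qΔV = 9.13×10⁻⁵ J.

9.13×10⁻⁵ J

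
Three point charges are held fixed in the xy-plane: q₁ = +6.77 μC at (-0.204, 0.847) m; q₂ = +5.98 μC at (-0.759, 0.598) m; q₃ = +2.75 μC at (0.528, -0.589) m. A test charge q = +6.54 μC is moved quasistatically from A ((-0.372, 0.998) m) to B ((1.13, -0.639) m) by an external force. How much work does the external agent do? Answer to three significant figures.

For quasistatic motion the external work equals the change in potential energy: W_ext = qΔV = q(V_B − V_A).
At A: distances to the source charges are 0.226 m, 0.557 m, 1.82 m; V_A = Σ kqᵢ/rᵢ = 3.80×10⁵ V.
At B: distances to the source charges are 2.00 m, 2.26 m, 0.604 m; V_B = Σ kqᵢ/rᵢ = 9.52×10⁴ V.
ΔV = V_B − V_A = -2.84×10⁵ V.
W_ext = qΔV = (6.54×10⁻⁶ C)(-2.84×10⁵ V) = -1.86 J.

-1.86 J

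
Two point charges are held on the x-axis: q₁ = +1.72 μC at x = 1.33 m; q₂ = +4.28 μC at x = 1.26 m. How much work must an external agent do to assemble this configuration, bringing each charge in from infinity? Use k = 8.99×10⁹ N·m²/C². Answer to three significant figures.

0.945 J

The assembly work is the sum of pairwise potential energies, U = Σ_{i<j} kqᵢqⱼ/rᵢⱼ.
Pair separations: r₁₂ = 0.0700 m.
U = (0.945) = 0.945 J.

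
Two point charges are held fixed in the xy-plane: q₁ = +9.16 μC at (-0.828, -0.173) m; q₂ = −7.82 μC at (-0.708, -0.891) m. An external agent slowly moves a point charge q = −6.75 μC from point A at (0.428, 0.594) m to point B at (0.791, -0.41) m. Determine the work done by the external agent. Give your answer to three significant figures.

For quasistatic motion the external work equals the change in potential energy: W_ext = qΔV = q(V_B − V_A).
At A: distances to the source charges are 1.47 m, 1.87 m; V_A = Σ kqᵢ/rᵢ = 1.84×10⁴ V.
At B: distances to the source charges are 1.64 m, 1.57 m; V_B = Σ kqᵢ/rᵢ = 5670 V.
ΔV = V_B − V_A = -1.27×10⁴ V.
W_ext = qΔV = (-6.75×10⁻⁶ C)(-1.27×10⁴ V) = 0.0856 J.

0.0856 J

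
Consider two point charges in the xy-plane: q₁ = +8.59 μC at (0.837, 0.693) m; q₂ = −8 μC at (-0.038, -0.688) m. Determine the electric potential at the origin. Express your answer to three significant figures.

Electric potential is a scalar, so the contributions from each charge add algebraically: V = Σ kqᵢ/rᵢ.
Distances from the field point to each charge: r₁ = 1.09 m, r₂ = 0.689 m.
V = k[(8.59×10⁻⁶)/(1.09) + (-8.00×10⁻⁶)/(0.689)] = -3.33×10⁴ V.

-3.33×10⁴ V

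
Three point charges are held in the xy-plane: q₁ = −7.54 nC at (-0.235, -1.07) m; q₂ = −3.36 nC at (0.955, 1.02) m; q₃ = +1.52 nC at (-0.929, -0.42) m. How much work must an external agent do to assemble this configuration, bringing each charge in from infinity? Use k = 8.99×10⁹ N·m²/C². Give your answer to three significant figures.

-3.30×10⁻⁸ J

The assembly work is the sum of pairwise potential energies, U = Σ_{i<j} kqᵢqⱼ/rᵢⱼ.
Pair separations: r₁₂ = 2.41 m, r₁₃ = 0.951 m, r₂₃ = 2.37 m.
U = (9.47×10⁻⁸) + (-1.08×10⁻⁷) + (-1.94×10⁻⁸) = -3.30×10⁻⁸ J.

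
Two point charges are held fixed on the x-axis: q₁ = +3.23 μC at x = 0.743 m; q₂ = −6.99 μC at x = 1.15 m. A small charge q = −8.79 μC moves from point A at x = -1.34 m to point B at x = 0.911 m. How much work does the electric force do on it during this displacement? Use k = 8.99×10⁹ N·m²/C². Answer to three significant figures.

The work done by the electric force is W_field = −ΔU = −q(V_B − V_A) = q(V_A − V_B).
At A: distances to the source charges are 2.08 m, 2.49 m; V_A = Σ kqᵢ/rᵢ = -1.13×10⁴ V.
At B: distances to the source charges are 0.168 m, 0.239 m; V_B = Σ kqᵢ/rᵢ = -9.01×10⁴ V.
ΔV = V_B − V_A = -7.88×10⁴ V.
W_field = −qΔV = −(-8.79×10⁻⁶ C)(-7.88×10⁴ V) = -0.693 J.

-0.693 J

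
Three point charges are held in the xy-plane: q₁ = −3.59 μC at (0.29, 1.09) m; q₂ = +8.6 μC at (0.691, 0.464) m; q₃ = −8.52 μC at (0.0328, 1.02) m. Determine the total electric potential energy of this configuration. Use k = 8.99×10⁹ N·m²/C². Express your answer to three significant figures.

The work to assemble the configuration equals its total potential energy, U = Σ kqᵢqⱼ/rᵢⱼ over all pairs.
Pair separations: r₁₂ = 0.743 m, r₁₃ = 0.267 m, r₂₃ = 0.862 m.
U = (-0.373) + (1.03) + (-0.765) = -0.106 J.

-0.106 J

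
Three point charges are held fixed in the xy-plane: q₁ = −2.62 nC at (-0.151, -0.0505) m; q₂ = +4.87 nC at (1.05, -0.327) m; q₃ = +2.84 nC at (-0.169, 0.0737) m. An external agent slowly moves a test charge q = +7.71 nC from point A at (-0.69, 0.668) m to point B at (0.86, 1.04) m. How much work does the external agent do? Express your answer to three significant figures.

4.66×10⁻⁸ J

For quasistatic motion the external work equals the change in potential energy: W_ext = qΔV = q(V_B − V_A).
At A: distances to the source charges are 0.898 m, 2.00 m, 0.790 m; V_A = Σ kqᵢ/rᵢ = 27.9 V.
At B: distances to the source charges are 1.49 m, 1.38 m, 1.41 m; V_B = Σ kqᵢ/rᵢ = 34.0 V.
ΔV = V_B − V_A = 6.05 V.
W_ext = qΔV = (7.71×10⁻⁹ C)(6.05 V) = 4.66×10⁻⁸ J.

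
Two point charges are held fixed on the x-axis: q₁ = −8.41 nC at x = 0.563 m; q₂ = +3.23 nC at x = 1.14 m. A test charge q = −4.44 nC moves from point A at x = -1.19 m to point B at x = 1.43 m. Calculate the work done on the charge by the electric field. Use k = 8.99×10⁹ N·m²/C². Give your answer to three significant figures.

1.94×10⁻⁷ J

The work done by the electric force is W_field = −ΔU = −q(V_B − V_A) = q(V_A − V_B).
At A: distances to the source charges are 1.75 m, 2.33 m; V_A = Σ kqᵢ/rᵢ = -30.7 V.
At B: distances to the source charges are 0.867 m, 0.290 m; V_B = Σ kqᵢ/rᵢ = 12.9 V.
ΔV = V_B − V_A = 43.6 V.
W_field = −qΔV = −(-4.44×10⁻⁹ C)(43.6 V) = 1.94×10⁻⁷ J.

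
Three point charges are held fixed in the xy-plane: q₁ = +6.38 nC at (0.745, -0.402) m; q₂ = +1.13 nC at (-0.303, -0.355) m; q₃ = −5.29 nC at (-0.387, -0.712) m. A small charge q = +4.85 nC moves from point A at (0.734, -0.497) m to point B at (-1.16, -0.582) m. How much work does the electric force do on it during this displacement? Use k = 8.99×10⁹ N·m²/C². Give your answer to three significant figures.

The work done by the electric force is W_field = −ΔU = −q(V_B − V_A) = q(V_A − V_B).
At A: distances to the source charges are 0.0956 m, 1.05 m, 1.14 m; V_A = Σ kqᵢ/rᵢ = 568 V.
At B: distances to the source charges are 1.91 m, 0.887 m, 0.784 m; V_B = Σ kqᵢ/rᵢ = -19.2 V.
ΔV = V_B − V_A = -587 V.
W_field = −qΔV = −(4.85×10⁻⁹ C)(-587 V) = 2.85×10⁻⁶ J.

2.85×10⁻⁶ J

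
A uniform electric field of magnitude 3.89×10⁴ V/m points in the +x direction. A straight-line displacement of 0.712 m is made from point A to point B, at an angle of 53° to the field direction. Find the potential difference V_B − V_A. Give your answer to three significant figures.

-1.67×10⁴ V

Only the component of displacement along E changes the potential: ΔV = −E·d·cosθ.
ΔV = −(3.89×10⁴ V/m)(0.712 m)cos53° = -1.67×10⁴ V.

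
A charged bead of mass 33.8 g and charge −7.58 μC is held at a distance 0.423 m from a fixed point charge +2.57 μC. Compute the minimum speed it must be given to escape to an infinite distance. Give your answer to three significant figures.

4.95 m/s

To just escape, total mechanical energy must reach zero at infinity: ½mv²_min + U = 0, so ½mv²_min = −U = |kQq|/r.
|U| = |kQq|/r = (8.99×10⁹ N·m²/C²)(2.57×10⁻⁶)(7.58×10⁻⁶)/(0.423) = 0.414 J.
v_min = √(2|U|/m) = √(2·0.414/0.0338) = 4.95 m/s.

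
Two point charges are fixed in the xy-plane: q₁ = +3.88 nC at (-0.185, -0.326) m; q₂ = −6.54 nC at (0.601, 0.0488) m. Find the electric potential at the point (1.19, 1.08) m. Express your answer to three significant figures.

-31.8 V

The total potential is the scalar sum of each charge's contribution, V = Σ kqᵢ/rᵢ.
Distances from the field point to each charge: r₁ = 1.97 m, r₂ = 1.19 m.
V = k[(3.88×10⁻⁹)/(1.97) + (-6.54×10⁻⁹)/(1.19)] = -31.8 V.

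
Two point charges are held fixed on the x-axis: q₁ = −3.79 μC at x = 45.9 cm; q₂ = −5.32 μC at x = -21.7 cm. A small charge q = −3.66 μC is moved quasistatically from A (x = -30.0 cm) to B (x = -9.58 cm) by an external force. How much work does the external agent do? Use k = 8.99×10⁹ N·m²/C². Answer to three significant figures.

For quasistatic motion the external work equals the change in potential energy: W_ext = qΔV = q(V_B − V_A).
At A: distances to the source charges are 0.759 m, 0.0830 m; V_A = Σ kqᵢ/rᵢ = -6.21×10⁵ V.
At B: distances to the source charges are 0.555 m, 0.121 m; V_B = Σ kqᵢ/rᵢ = -4.56×10⁵ V.
ΔV = V_B − V_A = 1.65×10⁵ V.
W_ext = qΔV = (-3.66×10⁻⁶ C)(1.65×10⁵ V) = -0.604 J.

-0.604 J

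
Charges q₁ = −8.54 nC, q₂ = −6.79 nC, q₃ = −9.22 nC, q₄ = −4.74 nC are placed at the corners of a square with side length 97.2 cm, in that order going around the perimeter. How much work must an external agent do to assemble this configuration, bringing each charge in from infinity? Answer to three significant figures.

The work to assemble the configuration equals its total potential energy, U = Σ kqᵢqⱼ/rᵢⱼ over all pairs.
The four side pairs have separation 0.972 m and the two diagonal pairs 1.37 m.
Summing all 6 pair terms gives U = 2.62×10⁻⁶ J.

2.62×10⁻⁶ J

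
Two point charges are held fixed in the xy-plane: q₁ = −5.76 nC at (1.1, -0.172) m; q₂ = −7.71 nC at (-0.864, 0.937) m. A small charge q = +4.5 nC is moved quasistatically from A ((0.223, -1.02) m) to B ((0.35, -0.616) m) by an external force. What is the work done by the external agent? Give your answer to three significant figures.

-9.52×10⁻⁸ J

For quasistatic motion the external work equals the change in potential energy: W_ext = qΔV = q(V_B − V_A).
At A: distances to the source charges are 1.22 m, 2.24 m; V_A = Σ kqᵢ/rᵢ = -73.4 V.
At B: distances to the source charges are 0.872 m, 1.97 m; V_B = Σ kqᵢ/rᵢ = -94.6 V.
ΔV = V_B − V_A = -21.2 V.
W_ext = qΔV = (4.50×10⁻⁹ C)(-21.2 V) = -9.52×10⁻⁸ J.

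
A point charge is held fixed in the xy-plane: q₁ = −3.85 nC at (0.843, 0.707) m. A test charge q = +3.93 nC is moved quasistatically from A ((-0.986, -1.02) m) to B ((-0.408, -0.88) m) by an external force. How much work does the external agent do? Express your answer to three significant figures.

For quasistatic motion the external work equals the change in potential energy: W_ext = qΔV = q(V_B − V_A).
At A: distance to the source charge is 2.52 m; V_A = kq₁/r = -13.8 V.
At B: distance to the source charge is 2.02 m; V_B = kq₁/r = -17.1 V.
ΔV = V_B − V_A = -3.37 V.
W_ext = qΔV = (3.93×10⁻⁹ C)(-3.37 V) = -1.32×10⁻⁸ J.

-1.32×10⁻⁸ J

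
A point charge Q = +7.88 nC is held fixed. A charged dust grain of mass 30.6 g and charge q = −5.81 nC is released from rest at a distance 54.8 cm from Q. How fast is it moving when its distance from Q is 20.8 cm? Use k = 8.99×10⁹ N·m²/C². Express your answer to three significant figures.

Only the electrostatic force acts, so mechanical energy is conserved: ½mv² = U₁ − U₂ = kQq(1/r₁ − 1/r₂).
U₁ − U₂ = (8.99×10⁹ N·m²/C²)(7.88×10⁻⁹ C)(-5.81×10⁻⁹ C)(1/0.548 − 1/0.208) = 1.23×10⁻⁶ J.
v = √(2·1.23×10⁻⁶/0.0306) = 8.96×10⁻³ m/s.

8.96×10⁻³ m/s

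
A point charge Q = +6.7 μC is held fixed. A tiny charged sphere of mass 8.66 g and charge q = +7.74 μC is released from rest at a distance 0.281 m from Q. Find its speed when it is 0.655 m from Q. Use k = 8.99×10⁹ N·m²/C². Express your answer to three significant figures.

14.8 m/s

Only the electrostatic force acts, so mechanical energy is conserved: ½mv² = U₁ − U₂ = kQq(1/r₁ − 1/r₂).
U₁ − U₂ = (8.99×10⁹ N·m²/C²)(6.70×10⁻⁶ C)(7.74×10⁻⁶ C)(1/0.281 − 1/0.655) = 0.947 J.
v = √(2·0.947/8.66×10⁻³) = 14.8 m/s.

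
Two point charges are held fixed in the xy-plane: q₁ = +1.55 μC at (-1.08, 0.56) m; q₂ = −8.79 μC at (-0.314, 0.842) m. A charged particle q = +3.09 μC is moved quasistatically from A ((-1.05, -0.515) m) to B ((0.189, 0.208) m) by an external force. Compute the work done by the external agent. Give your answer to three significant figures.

For quasistatic motion the external work equals the change in potential energy: W_ext = qΔV = q(V_B − V_A).
At A: distances to the source charges are 1.08 m, 1.54 m; V_A = Σ kqᵢ/rᵢ = -3.82×10⁴ V.
At B: distances to the source charges are 1.32 m, 0.809 m; V_B = Σ kqᵢ/rᵢ = -8.71×10⁴ V.
ΔV = V_B − V_A = -4.88×10⁴ V.
W_ext = qΔV = (3.09×10⁻⁶ C)(-4.88×10⁴ V) = -0.151 J.

-0.151 J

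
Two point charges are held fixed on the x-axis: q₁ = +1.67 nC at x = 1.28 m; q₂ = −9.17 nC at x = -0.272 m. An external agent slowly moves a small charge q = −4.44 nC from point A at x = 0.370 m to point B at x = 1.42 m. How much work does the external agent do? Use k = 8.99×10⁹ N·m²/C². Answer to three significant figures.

-7.57×10⁻⁷ J

For quasistatic motion the external work equals the change in potential energy: W_ext = qΔV = q(V_B − V_A).
At A: distances to the source charges are 0.910 m, 0.642 m; V_A = Σ kqᵢ/rᵢ = -112 V.
At B: distances to the source charges are 0.140 m, 1.69 m; V_B = Σ kqᵢ/rᵢ = 58.5 V.
ΔV = V_B − V_A = 170 V.
W_ext = qΔV = (-4.44×10⁻⁹ C)(170 V) = -7.57×10⁻⁷ J.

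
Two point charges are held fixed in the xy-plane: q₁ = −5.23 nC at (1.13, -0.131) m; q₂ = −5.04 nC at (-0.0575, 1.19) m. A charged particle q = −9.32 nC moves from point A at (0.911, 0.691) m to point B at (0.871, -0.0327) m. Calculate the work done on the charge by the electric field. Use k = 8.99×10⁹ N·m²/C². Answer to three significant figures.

-9.54×10⁻⁷ J

The work done by the electric force is W_field = −ΔU = −q(V_B − V_A) = q(V_A − V_B).
At A: distances to the source charges are 0.851 m, 1.09 m; V_A = Σ kqᵢ/rᵢ = -96.9 V.
At B: distances to the source charges are 0.277 m, 1.54 m; V_B = Σ kqᵢ/rᵢ = -199 V.
ΔV = V_B − V_A = -102 V.
W_field = −qΔV = −(-9.32×10⁻⁹ C)(-102 V) = -9.54×10⁻⁷ J.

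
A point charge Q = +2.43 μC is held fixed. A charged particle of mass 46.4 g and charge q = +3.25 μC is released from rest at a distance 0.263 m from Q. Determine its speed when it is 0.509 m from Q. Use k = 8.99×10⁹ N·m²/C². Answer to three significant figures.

2.37 m/s

Only the electrostatic force acts, so mechanical energy is conserved: ½mv² = U₁ − U₂ = kQq(1/r₁ − 1/r₂).
U₁ − U₂ = (8.99×10⁹ N·m²/C²)(2.43×10⁻⁶ C)(3.25×10⁻⁶ C)(1/0.263 − 1/0.509) = 0.130 J.
v = √(2·0.130/0.0464) = 2.37 m/s.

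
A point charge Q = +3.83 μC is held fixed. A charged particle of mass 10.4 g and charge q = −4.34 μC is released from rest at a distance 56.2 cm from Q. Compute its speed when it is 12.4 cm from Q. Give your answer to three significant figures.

13.4 m/s

Only the electrostatic force acts, so mechanical energy is conserved: ½mv² = U₁ − U₂ = kQq(1/r₁ − 1/r₂).
U₁ − U₂ = (8.99×10⁹ N·m²/C²)(3.83×10⁻⁶ C)(-4.34×10⁻⁶ C)(1/0.562 − 1/0.124) = 0.939 J.
v = √(2·0.939/0.0104) = 13.4 m/s.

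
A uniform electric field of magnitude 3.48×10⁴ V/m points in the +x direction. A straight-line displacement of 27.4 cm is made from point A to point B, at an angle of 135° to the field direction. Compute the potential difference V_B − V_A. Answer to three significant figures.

Only the component of displacement along E changes the potential: ΔV = −E·d·cosθ.
ΔV = −(3.48×10⁴ V/m)(0.274 m)cos135° = 6740 V.

6740 V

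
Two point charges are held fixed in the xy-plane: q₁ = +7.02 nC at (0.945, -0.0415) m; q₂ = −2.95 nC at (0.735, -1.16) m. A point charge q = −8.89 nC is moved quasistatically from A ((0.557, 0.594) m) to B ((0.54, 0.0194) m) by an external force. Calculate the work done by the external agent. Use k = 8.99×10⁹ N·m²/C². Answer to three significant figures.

-5.53×10⁻⁷ J

For quasistatic motion the external work equals the change in potential energy: W_ext = qΔV = q(V_B − V_A).
At A: distances to the source charges are 0.745 m, 1.76 m; V_A = Σ kqᵢ/rᵢ = 69.7 V.
At B: distances to the source charges are 0.410 m, 1.20 m; V_B = Σ kqᵢ/rᵢ = 132 V.
ΔV = V_B − V_A = 62.2 V.
W_ext = qΔV = (-8.89×10⁻⁹ C)(62.2 V) = -5.53×10⁻⁷ J.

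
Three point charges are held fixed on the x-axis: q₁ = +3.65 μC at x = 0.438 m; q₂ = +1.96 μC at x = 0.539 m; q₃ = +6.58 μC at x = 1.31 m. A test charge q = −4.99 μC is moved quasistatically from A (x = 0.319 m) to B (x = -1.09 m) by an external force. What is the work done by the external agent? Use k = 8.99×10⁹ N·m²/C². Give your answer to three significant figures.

For quasistatic motion the external work equals the change in potential energy: W_ext = qΔV = q(V_B − V_A).
At A: distances to the source charges are 0.119 m, 0.220 m, 0.991 m; V_A = Σ kqᵢ/rᵢ = 4.16×10⁵ V.
At B: distances to the source charges are 1.53 m, 1.63 m, 2.40 m; V_B = Σ kqᵢ/rᵢ = 5.69×10⁴ V.
ΔV = V_B − V_A = -3.59×10⁵ V.
W_ext = qΔV = (-4.99×10⁻⁶ C)(-3.59×10⁵ V) = 1.79 J.

1.79 J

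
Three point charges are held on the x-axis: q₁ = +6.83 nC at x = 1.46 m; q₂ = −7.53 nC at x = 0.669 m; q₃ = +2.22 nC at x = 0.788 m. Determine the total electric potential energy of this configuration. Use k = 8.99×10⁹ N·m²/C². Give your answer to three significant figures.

-1.64×10⁻⁶ J

The assembly work is the sum of pairwise potential energies, U = Σ_{i<j} kqᵢqⱼ/rᵢⱼ.
Pair separations: r₁₂ = 0.791 m, r₁₃ = 0.672 m, r₂₃ = 0.119 m.
U = (-5.85×10⁻⁷) + (2.03×10⁻⁷) + (-1.26×10⁻⁶) = -1.64×10⁻⁶ J.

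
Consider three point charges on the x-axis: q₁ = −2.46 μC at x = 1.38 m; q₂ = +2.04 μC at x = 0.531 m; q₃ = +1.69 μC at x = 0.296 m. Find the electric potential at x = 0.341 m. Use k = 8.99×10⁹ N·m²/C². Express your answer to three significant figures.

4.13×10⁵ V

The total potential is the scalar sum of each charge's contribution, V = Σ kqᵢ/rᵢ.
Distances from the field point to each charge: r₁ = 1.04 m, r₂ = 0.190 m, r₃ = 0.0450 m.
V = k[(-2.46×10⁻⁶)/(1.04) + (2.04×10⁻⁶)/(0.190) + (1.69×10⁻⁶)/(0.0450)] = 4.13×10⁵ V.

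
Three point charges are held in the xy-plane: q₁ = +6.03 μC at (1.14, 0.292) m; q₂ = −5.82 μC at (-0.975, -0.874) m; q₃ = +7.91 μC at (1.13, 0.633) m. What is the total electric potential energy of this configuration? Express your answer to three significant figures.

0.966 J

The assembly work is the sum of pairwise potential energies, U = Σ_{i<j} kqᵢqⱼ/rᵢⱼ.
Pair separations: r₁₂ = 2.42 m, r₁₃ = 0.341 m, r₂₃ = 2.59 m.
U = (-0.131) + (1.26) + (-0.160) = 0.966 J.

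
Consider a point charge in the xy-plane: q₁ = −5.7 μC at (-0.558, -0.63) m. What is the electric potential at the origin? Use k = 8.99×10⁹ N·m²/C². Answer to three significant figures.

Electric potential is a scalar, so the contributions from each charge add algebraically: V = Σ kqᵢ/rᵢ.
Distances from the field point to each charge: r₁ = 0.842 m.
V = k[(-5.70×10⁻⁶)/(0.842)] = -6.09×10⁴ V.

-6.09×10⁴ V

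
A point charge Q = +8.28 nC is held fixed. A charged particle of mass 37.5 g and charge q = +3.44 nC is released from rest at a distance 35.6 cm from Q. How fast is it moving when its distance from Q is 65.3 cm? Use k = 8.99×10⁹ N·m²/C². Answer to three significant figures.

4.18×10⁻³ m/s

Only the electrostatic force acts, so mechanical energy is conserved: ½mv² = U₁ − U₂ = kQq(1/r₁ − 1/r₂).
U₁ − U₂ = (8.99×10⁹ N·m²/C²)(8.28×10⁻⁹ C)(3.44×10⁻⁹ C)(1/0.356 − 1/0.653) = 3.27×10⁻⁷ J.
v = √(2·3.27×10⁻⁷/0.0375) = 4.18×10⁻³ m/s.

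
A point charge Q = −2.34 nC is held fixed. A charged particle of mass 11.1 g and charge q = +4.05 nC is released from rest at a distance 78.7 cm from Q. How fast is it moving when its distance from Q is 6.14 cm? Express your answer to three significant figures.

Only the electrostatic force acts, so mechanical energy is conserved: ½mv² = U₁ − U₂ = kQq(1/r₁ − 1/r₂).
U₁ − U₂ = (8.99×10⁹ N·m²/C²)(-2.34×10⁻⁹ C)(4.05×10⁻⁹ C)(1/0.787 − 1/0.0614) = 1.28×10⁻⁶ J.
v = √(2·1.28×10⁻⁶/0.0111) = 0.0152 m/s.

0.0152 m/s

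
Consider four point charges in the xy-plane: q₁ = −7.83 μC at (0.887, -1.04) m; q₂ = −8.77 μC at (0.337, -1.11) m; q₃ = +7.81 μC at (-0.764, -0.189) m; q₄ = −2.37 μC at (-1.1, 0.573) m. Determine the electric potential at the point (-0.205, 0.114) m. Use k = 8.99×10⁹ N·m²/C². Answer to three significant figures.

-1.40×10⁴ V

The total potential is the scalar sum of each charge's contribution, V = Σ kqᵢ/rᵢ.
Distances from the field point to each charge: r₁ = 1.59 m, r₂ = 1.34 m, r₃ = 0.636 m, r₄ = 1.01 m.
V = k[(-7.83×10⁻⁶)/(1.59) + (-8.77×10⁻⁶)/(1.34) + (7.81×10⁻⁶)/(0.636) + (-2.37×10⁻⁶)/(1.01)] = -1.40×10⁴ V.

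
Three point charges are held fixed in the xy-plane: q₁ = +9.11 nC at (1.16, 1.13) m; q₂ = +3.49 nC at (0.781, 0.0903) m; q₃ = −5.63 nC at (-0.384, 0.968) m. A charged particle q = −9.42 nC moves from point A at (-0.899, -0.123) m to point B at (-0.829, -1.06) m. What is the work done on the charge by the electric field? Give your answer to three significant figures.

8.11×10⁻⁸ J

The work done by the electric force is W_field = −ΔU = −q(V_B − V_A) = q(V_A − V_B).
At A: distances to the source charges are 2.41 m, 1.69 m, 1.21 m; V_A = Σ kqᵢ/rᵢ = 10.6 V.
At B: distances to the source charges are 2.96 m, 1.98 m, 2.08 m; V_B = Σ kqᵢ/rᵢ = 19.2 V.
ΔV = V_B − V_A = 8.61 V.
W_field = −qΔV = −(-9.42×10⁻⁹ C)(8.61 V) = 8.11×10⁻⁸ J.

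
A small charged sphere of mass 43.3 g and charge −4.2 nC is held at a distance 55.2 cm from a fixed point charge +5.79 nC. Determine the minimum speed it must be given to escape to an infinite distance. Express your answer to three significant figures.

To just escape, total mechanical energy must reach zero at infinity: ½mv²_min + U = 0, so ½mv²_min = −U = |kQq|/r.
|U| = |kQq|/r = (8.99×10⁹ N·m²/C²)(5.79×10⁻⁹)(4.20×10⁻⁹)/(0.552) = 3.96×10⁻⁷ J.
v_min = √(2|U|/m) = √(2·3.96×10⁻⁷/0.0433) = 4.28×10⁻³ m/s.

4.28×10⁻³ m/s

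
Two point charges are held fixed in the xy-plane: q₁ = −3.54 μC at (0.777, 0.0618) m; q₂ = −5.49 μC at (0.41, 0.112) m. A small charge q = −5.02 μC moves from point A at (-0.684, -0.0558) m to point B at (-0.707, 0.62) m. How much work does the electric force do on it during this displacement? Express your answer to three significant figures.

The work done by the electric force is W_field = −ΔU = −q(V_B − V_A) = q(V_A − V_B).
At A: distances to the source charges are 1.47 m, 1.11 m; V_A = Σ kqᵢ/rᵢ = -6.63×10⁴ V.
At B: distances to the source charges are 1.59 m, 1.23 m; V_B = Σ kqᵢ/rᵢ = -6.03×10⁴ V.
ΔV = V_B − V_A = 6010 V.
W_field = −qΔV = −(-5.02×10⁻⁶ C)(6010 V) = 0.0302 J.

0.0302 J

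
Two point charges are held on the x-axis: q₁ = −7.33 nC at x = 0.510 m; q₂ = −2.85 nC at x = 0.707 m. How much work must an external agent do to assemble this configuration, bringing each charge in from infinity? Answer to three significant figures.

9.53×10⁻⁷ J

The work to assemble the configuration equals its total potential energy, U = Σ kqᵢqⱼ/rᵢⱼ over all pairs.
Pair separations: r₁₂ = 0.197 m.
U = (9.53×10⁻⁷) = 9.53×10⁻⁷ J.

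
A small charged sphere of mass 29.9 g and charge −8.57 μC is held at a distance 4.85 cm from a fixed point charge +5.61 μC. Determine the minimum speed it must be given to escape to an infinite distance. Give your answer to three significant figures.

To just escape, total mechanical energy must reach zero at infinity: ½mv²_min + U = 0, so ½mv²_min = −U = |kQq|/r.
|U| = |kQq|/r = (8.99×10⁹ N·m²/C²)(5.61×10⁻⁶)(8.57×10⁻⁶)/(0.0485) = 8.91 J.
v_min = √(2|U|/m) = √(2·8.91/0.0299) = 24.4 m/s.

24.4 m/s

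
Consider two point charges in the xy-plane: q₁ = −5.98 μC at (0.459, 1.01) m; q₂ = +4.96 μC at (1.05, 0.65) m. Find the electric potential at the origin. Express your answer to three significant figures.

-1.24×10⁴ V

The total potential is the scalar sum of each charge's contribution, V = Σ kqᵢ/rᵢ.
Distances from the field point to each charge: r₁ = 1.11 m, r₂ = 1.23 m.
V = k[(-5.98×10⁻⁶)/(1.11) + (4.96×10⁻⁶)/(1.23)] = -1.24×10⁴ V.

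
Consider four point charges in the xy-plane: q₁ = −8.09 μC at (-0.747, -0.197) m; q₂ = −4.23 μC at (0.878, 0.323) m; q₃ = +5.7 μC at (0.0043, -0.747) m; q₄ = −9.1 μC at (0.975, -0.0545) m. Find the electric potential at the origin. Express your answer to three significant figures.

-1.50×10⁵ V

The total potential is the scalar sum of each charge's contribution, V = Σ kqᵢ/rᵢ.
Distances from the field point to each charge: r₁ = 0.773 m, r₂ = 0.936 m, r₃ = 0.747 m, r₄ = 0.977 m.
V = k[(-8.09×10⁻⁶)/(0.773) + (-4.23×10⁻⁶)/(0.936) + (5.70×10⁻⁶)/(0.747) + (-9.10×10⁻⁶)/(0.977)] = -1.50×10⁵ V.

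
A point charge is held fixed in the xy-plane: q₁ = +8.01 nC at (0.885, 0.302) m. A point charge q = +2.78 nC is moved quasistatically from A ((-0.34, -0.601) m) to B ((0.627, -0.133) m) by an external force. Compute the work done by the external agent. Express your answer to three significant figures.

2.64×10⁻⁷ J

For quasistatic motion the external work equals the change in potential energy: W_ext = qΔV = q(V_B − V_A).
At A: distance to the source charge is 1.52 m; V_A = kq₁/r = 47.3 V.
At B: distance to the source charge is 0.506 m; V_B = kq₁/r = 142 V.
ΔV = V_B − V_A = 95.1 V.
W_ext = qΔV = (2.78×10⁻⁹ C)(95.1 V) = 2.64×10⁻⁷ J.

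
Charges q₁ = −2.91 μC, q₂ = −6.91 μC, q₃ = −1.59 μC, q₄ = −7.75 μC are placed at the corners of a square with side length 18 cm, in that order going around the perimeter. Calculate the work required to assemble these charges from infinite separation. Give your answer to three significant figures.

5.35 J

The assembly work is the sum of pairwise potential energies, U = Σ_{i<j} kqᵢqⱼ/rᵢⱼ.
The four side pairs have separation 0.180 m and the two diagonal pairs 0.255 m.
Summing all 6 pair terms gives U = 5.35 J.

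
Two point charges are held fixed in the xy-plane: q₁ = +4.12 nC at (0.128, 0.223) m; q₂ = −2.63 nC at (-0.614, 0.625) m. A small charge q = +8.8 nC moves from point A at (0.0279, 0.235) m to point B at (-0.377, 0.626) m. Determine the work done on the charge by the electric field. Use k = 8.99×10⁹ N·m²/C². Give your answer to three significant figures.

3.33×10⁻⁶ J

The work done by the electric force is W_field = −ΔU = −q(V_B − V_A) = q(V_A − V_B).
At A: distances to the source charges are 0.101 m, 0.751 m; V_A = Σ kqᵢ/rᵢ = 336 V.
At B: distances to the source charges are 0.646 m, 0.237 m; V_B = Σ kqᵢ/rᵢ = -42.4 V.
ΔV = V_B − V_A = -378 V.
W_field = −qΔV = −(8.80×10⁻⁹ C)(-378 V) = 3.33×10⁻⁶ J.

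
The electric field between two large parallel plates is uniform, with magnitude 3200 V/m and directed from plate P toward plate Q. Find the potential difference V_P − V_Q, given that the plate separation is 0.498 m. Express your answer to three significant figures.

1590 V

In a uniform field, potential decreases in the direction of E: ΔV = −E·d for a displacement d parallel to E.
Going from Q to P is a displacement of 0.498 m opposite to the field, so V_P − V_Q = +Ed = 1590 V.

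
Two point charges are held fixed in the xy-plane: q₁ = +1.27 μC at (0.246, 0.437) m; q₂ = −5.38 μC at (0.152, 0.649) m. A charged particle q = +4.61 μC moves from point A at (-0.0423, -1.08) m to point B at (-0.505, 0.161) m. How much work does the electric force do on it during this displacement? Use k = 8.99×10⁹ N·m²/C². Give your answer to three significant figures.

The work done by the electric force is W_field = −ΔU = −q(V_B − V_A) = q(V_A − V_B).
At A: distances to the source charges are 1.54 m, 1.74 m; V_A = Σ kqᵢ/rᵢ = -2.04×10⁴ V.
At B: distances to the source charges are 0.800 m, 0.818 m; V_B = Σ kqᵢ/rᵢ = -4.48×10⁴ V.
ΔV = V_B − V_A = -2.44×10⁴ V.
W_field = −qΔV = −(4.61×10⁻⁶ C)(-2.44×10⁴ V) = 0.113 J.

0.113 J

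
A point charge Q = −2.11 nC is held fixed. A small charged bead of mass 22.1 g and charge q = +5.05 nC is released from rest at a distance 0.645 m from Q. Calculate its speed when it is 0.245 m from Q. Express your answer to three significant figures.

Only the electrostatic force acts, so mechanical energy is conserved: ½mv² = U₁ − U₂ = kQq(1/r₁ − 1/r₂).
U₁ − U₂ = (8.99×10⁹ N·m²/C²)(-2.11×10⁻⁹ C)(5.05×10⁻⁹ C)(1/0.645 − 1/0.245) = 2.42×10⁻⁷ J.
v = √(2·2.42×10⁻⁷/0.0221) = 4.68×10⁻³ m/s.

4.68×10⁻³ m/s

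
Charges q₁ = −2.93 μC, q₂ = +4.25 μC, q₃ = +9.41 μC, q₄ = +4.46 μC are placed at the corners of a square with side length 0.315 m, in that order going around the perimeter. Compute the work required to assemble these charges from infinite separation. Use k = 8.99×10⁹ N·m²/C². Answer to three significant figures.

1.44 J

The assembly work is the sum of pairwise potential energies, U = Σ_{i<j} kqᵢqⱼ/rᵢⱼ.
The four side pairs have separation 0.315 m and the two diagonal pairs 0.445 m.
Summing all 6 pair terms gives U = 1.44 J.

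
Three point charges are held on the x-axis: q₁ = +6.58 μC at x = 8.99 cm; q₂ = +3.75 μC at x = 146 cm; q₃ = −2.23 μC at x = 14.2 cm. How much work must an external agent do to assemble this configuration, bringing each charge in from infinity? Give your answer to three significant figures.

-2.43 J

The work to assemble the configuration equals its total potential energy, U = Σ kqᵢqⱼ/rᵢⱼ over all pairs.
Pair separations: r₁₂ = 1.37 m, r₁₃ = 0.0521 m, r₂₃ = 1.32 m.
U = (0.162) + (-2.53) + (-0.0570) = -2.43 J.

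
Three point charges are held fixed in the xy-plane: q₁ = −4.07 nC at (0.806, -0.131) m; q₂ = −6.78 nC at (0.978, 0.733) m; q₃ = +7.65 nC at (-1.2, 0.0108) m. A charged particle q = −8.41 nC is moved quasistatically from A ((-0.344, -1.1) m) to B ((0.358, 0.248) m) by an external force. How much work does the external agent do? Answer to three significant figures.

7.90×10⁻⁷ J

For quasistatic motion the external work equals the change in potential energy: W_ext = qΔV = q(V_B − V_A).
At A: distances to the source charges are 1.50 m, 2.26 m, 1.40 m; V_A = Σ kqᵢ/rᵢ = -2.26 V.
At B: distances to the source charges are 0.587 m, 0.787 m, 1.58 m; V_B = Σ kqᵢ/rᵢ = -96.1 V.
ΔV = V_B − V_A = -93.9 V.
W_ext = qΔV = (-8.41×10⁻⁹ C)(-93.9 V) = 7.90×10⁻⁷ J.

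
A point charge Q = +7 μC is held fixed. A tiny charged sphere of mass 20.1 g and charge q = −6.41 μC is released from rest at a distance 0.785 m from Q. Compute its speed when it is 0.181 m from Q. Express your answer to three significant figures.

13.1 m/s

Only the electrostatic force acts, so mechanical energy is conserved: ½mv² = U₁ − U₂ = kQq(1/r₁ − 1/r₂).
U₁ − U₂ = (8.99×10⁹ N·m²/C²)(7.00×10⁻⁶ C)(-6.41×10⁻⁶ C)(1/0.785 − 1/0.181) = 1.71 J.
v = √(2·1.71/0.0201) = 13.1 m/s.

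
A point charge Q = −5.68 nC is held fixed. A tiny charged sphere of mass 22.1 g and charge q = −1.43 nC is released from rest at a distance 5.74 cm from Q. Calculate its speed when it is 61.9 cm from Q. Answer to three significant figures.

Only the electrostatic force acts, so mechanical energy is conserved: ½mv² = U₁ − U₂ = kQq(1/r₁ − 1/r₂).
U₁ − U₂ = (8.99×10⁹ N·m²/C²)(-5.68×10⁻⁹ C)(-1.43×10⁻⁹ C)(1/0.0574 − 1/0.619) = 1.15×10⁻⁶ J.
v = √(2·1.15×10⁻⁶/0.0221) = 0.0102 m/s.

0.0102 m/s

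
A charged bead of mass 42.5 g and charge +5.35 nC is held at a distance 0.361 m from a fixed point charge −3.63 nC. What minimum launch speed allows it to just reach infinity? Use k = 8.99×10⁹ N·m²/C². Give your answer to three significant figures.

4.77×10⁻³ m/s

To just escape, total mechanical energy must reach zero at infinity: ½mv²_min + U = 0, so ½mv²_min = −U = |kQq|/r.
|U| = |kQq|/r = (8.99×10⁹ N·m²/C²)(3.63×10⁻⁹)(5.35×10⁻⁹)/(0.361) = 4.84×10⁻⁷ J.
v_min = √(2|U|/m) = √(2·4.84×10⁻⁷/0.0425) = 4.77×10⁻³ m/s.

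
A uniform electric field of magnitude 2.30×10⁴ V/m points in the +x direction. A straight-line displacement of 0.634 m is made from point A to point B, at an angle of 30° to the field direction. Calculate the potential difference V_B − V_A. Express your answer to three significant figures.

Only the component of displacement along E changes the potential: ΔV = −E·d·cosθ.
ΔV = −(2.30×10⁴ V/m)(0.634 m)cos30° = -1.26×10⁴ V.

-1.26×10⁴ V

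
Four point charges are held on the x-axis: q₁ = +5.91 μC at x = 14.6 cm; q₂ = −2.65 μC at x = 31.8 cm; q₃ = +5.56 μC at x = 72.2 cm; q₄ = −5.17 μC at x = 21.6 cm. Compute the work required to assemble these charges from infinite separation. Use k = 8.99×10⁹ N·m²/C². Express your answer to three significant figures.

The work to assemble the configuration equals its total potential energy, U = Σ kqᵢqⱼ/rᵢⱼ over all pairs.
Pair separations: r₁₂ = 0.172 m, r₁₃ = 0.576 m, r₁₄ = 0.0700 m, r₂₃ = 0.404 m, r₂₄ = 0.102 m, r₃₄ = 0.506 m.
Summing all 6 pair terms gives U = -3.86 J.

-3.86 J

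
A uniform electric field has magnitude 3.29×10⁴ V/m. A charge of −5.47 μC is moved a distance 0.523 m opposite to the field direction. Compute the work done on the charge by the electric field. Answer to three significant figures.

0.0941 J

The potential change for a displacement 0.523 m opposite to the field direction is ΔV = +Ed = 1.72×10⁴ V.
W_field = −qΔV = 0.0941 J.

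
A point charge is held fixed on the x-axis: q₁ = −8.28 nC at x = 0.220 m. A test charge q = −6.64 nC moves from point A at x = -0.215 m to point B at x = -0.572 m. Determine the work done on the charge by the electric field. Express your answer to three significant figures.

5.12×10⁻⁷ J

The work done by the electric force is W_field = −ΔU = −q(V_B − V_A) = q(V_A − V_B).
At A: distance to the source charge is 0.435 m; V_A = kq₁/r = -171 V.
At B: distance to the source charge is 0.792 m; V_B = kq₁/r = -94.0 V.
ΔV = V_B − V_A = 77.1 V.
W_field = −qΔV = −(-6.64×10⁻⁹ C)(77.1 V) = 5.12×10⁻⁷ J.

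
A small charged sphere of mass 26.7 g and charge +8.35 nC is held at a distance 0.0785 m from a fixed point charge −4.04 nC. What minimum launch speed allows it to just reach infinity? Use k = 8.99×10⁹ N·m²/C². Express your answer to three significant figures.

To just escape, total mechanical energy must reach zero at infinity: ½mv²_min + U = 0, so ½mv²_min = −U = |kQq|/r.
|U| = |kQq|/r = (8.99×10⁹ N·m²/C²)(4.04×10⁻⁹)(8.35×10⁻⁹)/(0.0785) = 3.86×10⁻⁶ J.
v_min = √(2|U|/m) = √(2·3.86×10⁻⁶/0.0267) = 0.0170 m/s.

0.0170 m/s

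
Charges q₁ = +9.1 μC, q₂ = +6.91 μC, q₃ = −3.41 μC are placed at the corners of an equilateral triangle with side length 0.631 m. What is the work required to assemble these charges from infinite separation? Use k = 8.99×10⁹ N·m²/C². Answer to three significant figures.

0.118 J

The work to assemble the configuration equals its total potential energy, U = Σ kqᵢqⱼ/rᵢⱼ over all pairs.
All three pair separations equal the side length, 0.631 m.
U = (0.896) + (-0.442) + (-0.336) = 0.118 J.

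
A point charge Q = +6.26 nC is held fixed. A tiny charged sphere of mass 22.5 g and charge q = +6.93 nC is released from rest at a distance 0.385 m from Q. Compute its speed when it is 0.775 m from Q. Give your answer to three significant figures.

Only the electrostatic force acts, so mechanical energy is conserved: ½mv² = U₁ − U₂ = kQq(1/r₁ − 1/r₂).
U₁ − U₂ = (8.99×10⁹ N·m²/C²)(6.26×10⁻⁹ C)(6.93×10⁻⁹ C)(1/0.385 − 1/0.775) = 5.10×10⁻⁷ J.
v = √(2·5.10×10⁻⁷/0.0225) = 6.73×10⁻³ m/s.

6.73×10⁻³ m/s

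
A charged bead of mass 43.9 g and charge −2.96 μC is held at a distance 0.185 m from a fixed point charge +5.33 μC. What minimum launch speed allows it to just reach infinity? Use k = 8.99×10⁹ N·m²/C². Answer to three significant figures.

5.91 m/s

To just escape, total mechanical energy must reach zero at infinity: ½mv²_min + U = 0, so ½mv²_min = −U = |kQq|/r.
|U| = |kQq|/r = (8.99×10⁹ N·m²/C²)(5.33×10⁻⁶)(2.96×10⁻⁶)/(0.185) = 0.767 J.
v_min = √(2|U|/m) = √(2·0.767/0.0439) = 5.91 m/s.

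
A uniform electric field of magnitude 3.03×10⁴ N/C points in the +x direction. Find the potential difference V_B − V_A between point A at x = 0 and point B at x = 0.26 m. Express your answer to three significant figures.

-7880 V

In a uniform field, potential decreases in the direction of E: V_B − V_A = −E·Δx.
V_B − V_A = −(3.03×10⁴ V/m)(0.260 m) = -7880 V.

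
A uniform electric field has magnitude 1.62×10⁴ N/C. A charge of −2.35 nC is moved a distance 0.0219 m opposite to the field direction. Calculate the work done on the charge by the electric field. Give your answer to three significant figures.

The potential change for a displacement 0.0219 m opposite to the field direction is ΔV = +Ed = 355 V.
W_field = −qΔV = 8.34×10⁻⁷ J.

8.34×10⁻⁷ J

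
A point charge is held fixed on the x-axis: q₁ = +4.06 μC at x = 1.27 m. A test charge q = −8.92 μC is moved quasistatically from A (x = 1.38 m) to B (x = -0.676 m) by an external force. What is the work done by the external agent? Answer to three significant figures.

For quasistatic motion the external work equals the change in potential energy: W_ext = qΔV = q(V_B − V_A).
At A: distance to the source charge is 0.110 m; V_A = kq₁/r = 3.32×10⁵ V.
At B: distance to the source charge is 1.95 m; V_B = kq₁/r = 1.88×10⁴ V.
ΔV = V_B − V_A = -3.13×10⁵ V.
W_ext = qΔV = (-8.92×10⁻⁶ C)(-3.13×10⁵ V) = 2.79 J.

2.79 J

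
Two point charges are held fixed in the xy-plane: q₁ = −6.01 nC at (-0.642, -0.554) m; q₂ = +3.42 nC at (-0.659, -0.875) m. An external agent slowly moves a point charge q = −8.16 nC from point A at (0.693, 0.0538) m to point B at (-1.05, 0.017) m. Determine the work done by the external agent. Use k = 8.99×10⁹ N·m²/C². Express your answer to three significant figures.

For quasistatic motion the external work equals the change in potential energy: W_ext = qΔV = q(V_B − V_A).
At A: distances to the source charges are 1.47 m, 1.64 m; V_A = Σ kqᵢ/rᵢ = -18.1 V.
At B: distances to the source charges are 0.702 m, 0.974 m; V_B = Σ kqᵢ/rᵢ = -45.4 V.
ΔV = V_B − V_A = -27.3 V.
W_ext = qΔV = (-8.16×10⁻⁹ C)(-27.3 V) = 2.23×10⁻⁷ J.

2.23×10⁻⁷ J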